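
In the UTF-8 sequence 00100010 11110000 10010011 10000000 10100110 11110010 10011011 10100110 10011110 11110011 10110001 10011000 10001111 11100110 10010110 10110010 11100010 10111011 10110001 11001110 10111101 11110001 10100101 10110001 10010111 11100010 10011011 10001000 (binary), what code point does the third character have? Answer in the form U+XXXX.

U+9B99E

Offset 0: leading byte 0x22 = 00100010 → 1-byte char #1 = 22.
Offset 1: leading byte 0xF0 = 11110000 → 4-byte char #2 = F0 93 80 A6.
Offset 5: leading byte 0xF2 = 11110010 → 4-byte char #3 = F2 9B A6 9E.
Leading byte 0xF2 = 11110010 matches 11110xxx → 4-byte sequence.
Byte 1: 0xF2 = 11110010, payload 010 (3 bits).
Byte 2: 0x9B = 10011011 (10xxxxxx ✓), payload 011011.
Byte 3: 0xA6 = 10100110 (10xxxxxx ✓), payload 100110.
Byte 4: 0x9E = 10011110 (10xxxxxx ✓), payload 011110.
Concatenate: 010011011100110011110 = 0x9B99E (21 bits → U+9B99E).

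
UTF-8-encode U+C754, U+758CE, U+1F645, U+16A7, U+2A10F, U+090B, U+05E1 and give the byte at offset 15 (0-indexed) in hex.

0xAA

U+C754 → 3-byte form EC 9D 94 at offsets 0–2.
U+758CE → 4-byte form F1 B5 A3 8E at offsets 3–6.
U+1F645 → 4-byte form F0 9F 99 85 at offsets 7–10.
U+16A7 → 3-byte form E1 9A A7 at offsets 11–13.
U+2A10F → 4-byte form F0 AA 84 8F at offsets 14–17.
Offset 15 falls in char 5's range; it's byte 2 of F0 AA 84 8F = 0xAA.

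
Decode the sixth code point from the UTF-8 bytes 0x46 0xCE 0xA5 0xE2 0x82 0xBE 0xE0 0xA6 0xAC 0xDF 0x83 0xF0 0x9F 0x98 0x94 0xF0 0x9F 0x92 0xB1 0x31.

Offset 0: leading byte 0x46 = 01000110 → 1-byte char #1 = 46.
Offset 1: leading byte 0xCE = 11001110 → 2-byte char #2 = CE A5.
Offset 3: leading byte 0xE2 = 11100010 → 3-byte char #3 = E2 82 BE.
Offset 6: leading byte 0xE0 = 11100000 → 3-byte char #4 = E0 A6 AC.
Offset 9: leading byte 0xDF = 11011111 → 2-byte char #5 = DF 83.
Offset 11: leading byte 0xF0 = 11110000 → 4-byte char #6 = F0 9F 98 94.
Leading byte 0xF0 = 11110000 matches 11110xxx → 4-byte sequence.
Byte 1: 0xF0 = 11110000, payload 000 (3 bits).
Byte 2: 0x9F = 10011111 (10xxxxxx ✓), payload 011111.
Byte 3: 0x98 = 10011000 (10xxxxxx ✓), payload 011000.
Byte 4: 0x94 = 10010100 (10xxxxxx ✓), payload 010100.
Concatenate: 000011111011000010100 = 0x1F614 (21 bits → U+1F614).

U+1F614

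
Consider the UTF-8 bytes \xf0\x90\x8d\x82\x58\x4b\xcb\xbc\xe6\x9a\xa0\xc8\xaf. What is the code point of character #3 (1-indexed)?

Offset 0: leading byte 0xF0 = 11110000 → 4-byte char #1 = F0 90 8D 82.
Offset 4: leading byte 0x58 = 01011000 → 1-byte char #2 = 58.
Offset 5: leading byte 0x4B = 01001011 → 1-byte char #3 = 4B.
Leading byte 0x4B = 01001011 matches 0xxxxxxx → 1-byte sequence.
Byte 1: 0x4B = 01001011, payload 1001011 (7 bits).
Concatenate: 1001011 = 0x4B (7 bits → U+004B).

U+004B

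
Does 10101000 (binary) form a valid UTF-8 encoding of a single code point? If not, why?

invalid (continuation byte with no leading byte)

Byte 0xA8 = 10101000 has the form 10xxxxxx — a continuation byte — but there is no preceding leading byte.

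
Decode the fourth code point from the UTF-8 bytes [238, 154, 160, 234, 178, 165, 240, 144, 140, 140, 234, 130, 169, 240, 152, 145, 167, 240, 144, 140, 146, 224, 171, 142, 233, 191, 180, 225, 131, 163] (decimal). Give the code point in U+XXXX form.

U+A0A9

Offset 0: leading byte 0xEE = 11101110 → 3-byte char #1 = EE 9A A0.
Offset 3: leading byte 0xEA = 11101010 → 3-byte char #2 = EA B2 A5.
Offset 6: leading byte 0xF0 = 11110000 → 4-byte char #3 = F0 90 8C 8C.
Offset 10: leading byte 0xEA = 11101010 → 3-byte char #4 = EA 82 A9.
Leading byte 0xEA = 11101010 matches 1110xxxx → 3-byte sequence.
Byte 1: 0xEA = 11101010, payload 1010 (4 bits).
Byte 2: 0x82 = 10000010 (10xxxxxx ✓), payload 000010.
Byte 3: 0xA9 = 10101001 (10xxxxxx ✓), payload 101001.
Concatenate: 1010000010101001 = 0xA0A9 (16 bits → U+A0A9).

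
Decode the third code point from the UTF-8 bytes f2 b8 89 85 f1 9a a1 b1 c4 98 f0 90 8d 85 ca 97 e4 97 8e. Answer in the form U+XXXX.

U+0118

Offset 0: leading byte 0xF2 = 11110010 → 4-byte char #1 = F2 B8 89 85.
Offset 4: leading byte 0xF1 = 11110001 → 4-byte char #2 = F1 9A A1 B1.
Offset 8: leading byte 0xC4 = 11000100 → 2-byte char #3 = C4 98.
Leading byte 0xC4 = 11000100 matches 110xxxxx → 2-byte sequence.
Byte 1: 0xC4 = 11000100, payload 00100 (5 bits).
Byte 2: 0x98 = 10011000 (10xxxxxx ✓), payload 011000.
Concatenate: 00100011000 = 0x118 (11 bits → U+0118).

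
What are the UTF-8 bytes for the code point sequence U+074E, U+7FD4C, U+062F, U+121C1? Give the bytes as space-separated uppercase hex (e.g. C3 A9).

DD 8E F1 BF B5 8C D8 AF F0 92 87 81

U+074E: 2-byte form → DD 8E.
U+7FD4C: 4-byte form → F1 BF B5 8C.
U+062F: 2-byte form → D8 AF.
U+121C1: 4-byte form → F0 92 87 81.
Concatenated (12 bytes): DD 8E F1 BF B5 8C D8 AF F0 92 87 81.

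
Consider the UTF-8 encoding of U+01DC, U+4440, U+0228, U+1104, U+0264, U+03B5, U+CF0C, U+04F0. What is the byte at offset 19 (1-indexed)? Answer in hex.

1-indexed offset 19 is 0-indexed offset 18.
U+01DC → 2-byte form C7 9C at offsets 0–1.
U+4440 → 3-byte form E4 91 80 at offsets 2–4.
U+0228 → 2-byte form C8 A8 at offsets 5–6.
U+1104 → 3-byte form E1 84 84 at offsets 7–9.
U+0264 → 2-byte form C9 A4 at offsets 10–11.
U+03B5 → 2-byte form CE B5 at offsets 12–13.
U+CF0C → 3-byte form EC BC 8C at offsets 14–16.
U+04F0 → 2-byte form D3 B0 at offsets 17–18.
Offset 18 falls in char 8's range; it's byte 2 of D3 B0 = 0xB0.

0xB0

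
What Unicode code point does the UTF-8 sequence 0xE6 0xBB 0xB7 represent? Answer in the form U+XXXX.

Leading byte 0xE6 = 11100110 matches 1110xxxx → 3-byte sequence.
Byte 1: 0xE6 = 11100110, payload 0110 (4 bits).
Byte 2: 0xBB = 10111011 (10xxxxxx ✓), payload 111011.
Byte 3: 0xB7 = 10110111 (10xxxxxx ✓), payload 110111.
Concatenate: 0110111011110111 = 0x6EF7 (16 bits → U+6EF7).

U+6EF7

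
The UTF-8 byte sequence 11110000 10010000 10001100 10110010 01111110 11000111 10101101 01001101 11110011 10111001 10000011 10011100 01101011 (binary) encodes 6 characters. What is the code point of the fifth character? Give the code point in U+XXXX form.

U+F90DC

Offset 0: leading byte 0xF0 = 11110000 → 4-byte char #1 = F0 90 8C B2.
Offset 4: leading byte 0x7E = 01111110 → 1-byte char #2 = 7E.
Offset 5: leading byte 0xC7 = 11000111 → 2-byte char #3 = C7 AD.
Offset 7: leading byte 0x4D = 01001101 → 1-byte char #4 = 4D.
Offset 8: leading byte 0xF3 = 11110011 → 4-byte char #5 = F3 B9 83 9C.
Leading byte 0xF3 = 11110011 matches 11110xxx → 4-byte sequence.
Byte 1: 0xF3 = 11110011, payload 011 (3 bits).
Byte 2: 0xB9 = 10111001 (10xxxxxx ✓), payload 111001.
Byte 3: 0x83 = 10000011 (10xxxxxx ✓), payload 000011.
Byte 4: 0x9C = 10011100 (10xxxxxx ✓), payload 011100.
Concatenate: 011111001000011011100 = 0xF90DC (21 bits → U+F90DC).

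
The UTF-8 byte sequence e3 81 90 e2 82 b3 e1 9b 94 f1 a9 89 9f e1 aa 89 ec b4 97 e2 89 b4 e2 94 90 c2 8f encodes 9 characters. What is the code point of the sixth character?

Offset 0: leading byte 0xE3 = 11100011 → 3-byte char #1 = E3 81 90.
Offset 3: leading byte 0xE2 = 11100010 → 3-byte char #2 = E2 82 B3.
Offset 6: leading byte 0xE1 = 11100001 → 3-byte char #3 = E1 9B 94.
Offset 9: leading byte 0xF1 = 11110001 → 4-byte char #4 = F1 A9 89 9F.
Offset 13: leading byte 0xE1 = 11100001 → 3-byte char #5 = E1 AA 89.
Offset 16: leading byte 0xEC = 11101100 → 3-byte char #6 = EC B4 97.
Leading byte 0xEC = 11101100 matches 1110xxxx → 3-byte sequence.
Byte 1: 0xEC = 11101100, payload 1100 (4 bits).
Byte 2: 0xB4 = 10110100 (10xxxxxx ✓), payload 110100.
Byte 3: 0x97 = 10010111 (10xxxxxx ✓), payload 010111.
Concatenate: 1100110100010111 = 0xCD17 (16 bits → U+CD17).

U+CD17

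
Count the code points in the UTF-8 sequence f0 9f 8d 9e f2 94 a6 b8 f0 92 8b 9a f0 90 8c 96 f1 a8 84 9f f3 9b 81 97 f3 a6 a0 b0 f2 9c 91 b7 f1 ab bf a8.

9

Byte at offset 0: 0xF0 = 11110000 → 4-byte char (#1). Advance 4.
Byte at offset 4: 0xF2 = 11110010 → 4-byte char (#2). Advance 4.
Byte at offset 8: 0xF0 = 11110000 → 4-byte char (#3). Advance 4.
Byte at offset 12: 0xF0 = 11110000 → 4-byte char (#4). Advance 4.
Byte at offset 16: 0xF1 = 11110001 → 4-byte char (#5). Advance 4.
Byte at offset 20: 0xF3 = 11110011 → 4-byte char (#6). Advance 4.
Byte at offset 24: 0xF3 = 11110011 → 4-byte char (#7). Advance 4.
Byte at offset 28: 0xF2 = 11110010 → 4-byte char (#8). Advance 4.
Byte at offset 32: 0xF1 = 11110001 → 4-byte char (#9). Advance 4.
Reached end at offset 36 after 9 code points.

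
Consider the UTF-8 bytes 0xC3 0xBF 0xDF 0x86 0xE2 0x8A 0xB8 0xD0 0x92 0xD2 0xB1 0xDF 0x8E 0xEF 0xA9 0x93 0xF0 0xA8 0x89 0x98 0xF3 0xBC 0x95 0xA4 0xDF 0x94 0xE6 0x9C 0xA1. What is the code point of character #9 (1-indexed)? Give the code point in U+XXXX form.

Offset 0: leading byte 0xC3 = 11000011 → 2-byte char #1 = C3 BF.
Offset 2: leading byte 0xDF = 11011111 → 2-byte char #2 = DF 86.
Offset 4: leading byte 0xE2 = 11100010 → 3-byte char #3 = E2 8A B8.
Offset 7: leading byte 0xD0 = 11010000 → 2-byte char #4 = D0 92.
Offset 9: leading byte 0xD2 = 11010010 → 2-byte char #5 = D2 B1.
Offset 11: leading byte 0xDF = 11011111 → 2-byte char #6 = DF 8E.
Offset 13: leading byte 0xEF = 11101111 → 3-byte char #7 = EF A9 93.
Offset 16: leading byte 0xF0 = 11110000 → 4-byte char #8 = F0 A8 89 98.
Offset 20: leading byte 0xF3 = 11110011 → 4-byte char #9 = F3 BC 95 A4.
Leading byte 0xF3 = 11110011 matches 11110xxx → 4-byte sequence.
Byte 1: 0xF3 = 11110011, payload 011 (3 bits).
Byte 2: 0xBC = 10111100 (10xxxxxx ✓), payload 111100.
Byte 3: 0x95 = 10010101 (10xxxxxx ✓), payload 010101.
Byte 4: 0xA4 = 10100100 (10xxxxxx ✓), payload 100100.
Concatenate: 011111100010101100100 = 0xFC564 (21 bits → U+FC564).

U+FC564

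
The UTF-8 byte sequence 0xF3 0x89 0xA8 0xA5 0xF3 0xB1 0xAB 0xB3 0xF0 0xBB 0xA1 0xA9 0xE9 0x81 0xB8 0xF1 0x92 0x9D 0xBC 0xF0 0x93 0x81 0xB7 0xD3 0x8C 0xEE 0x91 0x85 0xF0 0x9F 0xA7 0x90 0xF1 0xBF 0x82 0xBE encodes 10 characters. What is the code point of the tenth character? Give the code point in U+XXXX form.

U+7F0BE

Offset 0: leading byte 0xF3 = 11110011 → 4-byte char #1 = F3 89 A8 A5.
Offset 4: leading byte 0xF3 = 11110011 → 4-byte char #2 = F3 B1 AB B3.
Offset 8: leading byte 0xF0 = 11110000 → 4-byte char #3 = F0 BB A1 A9.
Offset 12: leading byte 0xE9 = 11101001 → 3-byte char #4 = E9 81 B8.
Offset 15: leading byte 0xF1 = 11110001 → 4-byte char #5 = F1 92 9D BC.
Offset 19: leading byte 0xF0 = 11110000 → 4-byte char #6 = F0 93 81 B7.
Offset 23: leading byte 0xD3 = 11010011 → 2-byte char #7 = D3 8C.
Offset 25: leading byte 0xEE = 11101110 → 3-byte char #8 = EE 91 85.
Offset 28: leading byte 0xF0 = 11110000 → 4-byte char #9 = F0 9F A7 90.
Offset 32: leading byte 0xF1 = 11110001 → 4-byte char #10 = F1 BF 82 BE.
Leading byte 0xF1 = 11110001 matches 11110xxx → 4-byte sequence.
Byte 1: 0xF1 = 11110001, payload 001 (3 bits).
Byte 2: 0xBF = 10111111 (10xxxxxx ✓), payload 111111.
Byte 3: 0x82 = 10000010 (10xxxxxx ✓), payload 000010.
Byte 4: 0xBE = 10111110 (10xxxxxx ✓), payload 111110.
Concatenate: 001111111000010111110 = 0x7F0BE (21 bits → U+7F0BE).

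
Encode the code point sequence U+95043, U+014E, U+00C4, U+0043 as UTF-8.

U+95043: 4-byte form → F2 95 81 83.
U+014E: 2-byte form → C5 8E.
U+00C4: 2-byte form → C3 84.
U+0043: 1-byte form → 43.
Concatenated (9 bytes): F2 95 81 83 C5 8E C3 84 43.

F2 95 81 83 C5 8E C3 84 43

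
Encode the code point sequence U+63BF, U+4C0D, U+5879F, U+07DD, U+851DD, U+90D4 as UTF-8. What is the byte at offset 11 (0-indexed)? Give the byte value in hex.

U+63BF → 3-byte form E6 8E BF at offsets 0–2.
U+4C0D → 3-byte form E4 B0 8D at offsets 3–5.
U+5879F → 4-byte form F1 98 9E 9F at offsets 6–9.
U+07DD → 2-byte form DF 9D at offsets 10–11.
Offset 11 falls in char 4's range; it's byte 2 of DF 9D = 0x9D.

0x9D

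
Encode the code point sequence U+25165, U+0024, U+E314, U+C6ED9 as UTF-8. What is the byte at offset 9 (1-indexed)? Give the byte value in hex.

0xF3

1-indexed offset 9 is 0-indexed offset 8.
U+25165 → 4-byte form F0 A5 85 A5 at offsets 0–3.
U+0024 → 1-byte form 24 at offsets 4–4.
U+E314 → 3-byte form EE 8C 94 at offsets 5–7.
U+C6ED9 → 4-byte form F3 86 BB 99 at offsets 8–11.
Offset 8 falls in char 4's range; it's byte 1 of F3 86 BB 99 = 0xF3.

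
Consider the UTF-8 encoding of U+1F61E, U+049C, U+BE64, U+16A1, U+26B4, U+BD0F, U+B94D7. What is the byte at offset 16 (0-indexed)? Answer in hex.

U+1F61E → 4-byte form F0 9F 98 9E at offsets 0–3.
U+049C → 2-byte form D2 9C at offsets 4–5.
U+BE64 → 3-byte form EB B9 A4 at offsets 6–8.
U+16A1 → 3-byte form E1 9A A1 at offsets 9–11.
U+26B4 → 3-byte form E2 9A B4 at offsets 12–14.
U+BD0F → 3-byte form EB B4 8F at offsets 15–17.
Offset 16 falls in char 6's range; it's byte 2 of EB B4 8F = 0xB4.

0xB4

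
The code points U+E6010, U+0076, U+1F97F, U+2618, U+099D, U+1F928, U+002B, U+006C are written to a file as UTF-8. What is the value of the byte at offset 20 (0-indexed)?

0x6C

U+E6010 → 4-byte form F3 A6 80 90 at offsets 0–3.
U+0076 → 1-byte form 76 at offsets 4–4.
U+1F97F → 4-byte form F0 9F A5 BF at offsets 5–8.
U+2618 → 3-byte form E2 98 98 at offsets 9–11.
U+099D → 3-byte form E0 A6 9D at offsets 12–14.
U+1F928 → 4-byte form F0 9F A4 A8 at offsets 15–18.
U+002B → 1-byte form 2B at offsets 19–19.
U+006C → 1-byte form 6C at offsets 20–20.
Offset 20 falls in char 8's range; it's byte 1 of 6C = 0x6C.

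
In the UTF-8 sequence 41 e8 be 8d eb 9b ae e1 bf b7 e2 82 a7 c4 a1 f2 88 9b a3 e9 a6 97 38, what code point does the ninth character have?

Offset 0: leading byte 0x41 = 01000001 → 1-byte char #1 = 41.
Offset 1: leading byte 0xE8 = 11101000 → 3-byte char #2 = E8 BE 8D.
Offset 4: leading byte 0xEB = 11101011 → 3-byte char #3 = EB 9B AE.
Offset 7: leading byte 0xE1 = 11100001 → 3-byte char #4 = E1 BF B7.
Offset 10: leading byte 0xE2 = 11100010 → 3-byte char #5 = E2 82 A7.
Offset 13: leading byte 0xC4 = 11000100 → 2-byte char #6 = C4 A1.
Offset 15: leading byte 0xF2 = 11110010 → 4-byte char #7 = F2 88 9B A3.
Offset 19: leading byte 0xE9 = 11101001 → 3-byte char #8 = E9 A6 97.
Offset 22: leading byte 0x38 = 00111000 → 1-byte char #9 = 38.
Leading byte 0x38 = 00111000 matches 0xxxxxxx → 1-byte sequence.
Byte 1: 0x38 = 00111000, payload 0111000 (7 bits).
Concatenate: 0111000 = 0x38 (7 bits → U+0038).

U+0038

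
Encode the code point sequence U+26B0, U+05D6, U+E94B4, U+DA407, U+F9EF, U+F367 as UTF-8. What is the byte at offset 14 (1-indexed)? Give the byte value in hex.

1-indexed offset 14 is 0-indexed offset 13.
U+26B0 → 3-byte form E2 9A B0 at offsets 0–2.
U+05D6 → 2-byte form D7 96 at offsets 3–4.
U+E94B4 → 4-byte form F3 A9 92 B4 at offsets 5–8.
U+DA407 → 4-byte form F3 9A 90 87 at offsets 9–12.
U+F9EF → 3-byte form EF A7 AF at offsets 13–15.
Offset 13 falls in char 5's range; it's byte 1 of EF A7 AF = 0xEF.

0xEF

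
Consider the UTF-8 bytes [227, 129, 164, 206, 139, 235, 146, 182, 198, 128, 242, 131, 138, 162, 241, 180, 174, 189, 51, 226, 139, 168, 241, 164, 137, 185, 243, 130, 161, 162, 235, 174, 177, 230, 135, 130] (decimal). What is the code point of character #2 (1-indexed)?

Offset 0: leading byte 0xE3 = 11100011 → 3-byte char #1 = E3 81 A4.
Offset 3: leading byte 0xCE = 11001110 → 2-byte char #2 = CE 8B.
Leading byte 0xCE = 11001110 matches 110xxxxx → 2-byte sequence.
Byte 1: 0xCE = 11001110, payload 01110 (5 bits).
Byte 2: 0x8B = 10001011 (10xxxxxx ✓), payload 001011.
Concatenate: 01110001011 = 0x38B (11 bits → U+038B).

U+038B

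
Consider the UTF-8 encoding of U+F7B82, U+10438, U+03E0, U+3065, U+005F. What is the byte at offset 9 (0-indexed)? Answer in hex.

0xA0

U+F7B82 → 4-byte form F3 B7 AE 82 at offsets 0–3.
U+10438 → 4-byte form F0 90 90 B8 at offsets 4–7.
U+03E0 → 2-byte form CF A0 at offsets 8–9.
Offset 9 falls in char 3's range; it's byte 2 of CF A0 = 0xA0.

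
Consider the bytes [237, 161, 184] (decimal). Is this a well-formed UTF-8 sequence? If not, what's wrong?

invalid (encodes a surrogate (U+D800–U+DFFF))

Structurally a 3-byte sequence; payload = 0xD878.
But 0xD878 is in U+D800–U+DFFF, the surrogate range. Surrogates are not Unicode scalar values and are forbidden in UTF-8.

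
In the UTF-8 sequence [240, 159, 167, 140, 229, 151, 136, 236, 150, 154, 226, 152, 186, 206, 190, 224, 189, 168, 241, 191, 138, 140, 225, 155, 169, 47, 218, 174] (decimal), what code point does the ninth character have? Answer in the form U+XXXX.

U+002F

Offset 0: leading byte 0xF0 = 11110000 → 4-byte char #1 = F0 9F A7 8C.
Offset 4: leading byte 0xE5 = 11100101 → 3-byte char #2 = E5 97 88.
Offset 7: leading byte 0xEC = 11101100 → 3-byte char #3 = EC 96 9A.
Offset 10: leading byte 0xE2 = 11100010 → 3-byte char #4 = E2 98 BA.
Offset 13: leading byte 0xCE = 11001110 → 2-byte char #5 = CE BE.
Offset 15: leading byte 0xE0 = 11100000 → 3-byte char #6 = E0 BD A8.
Offset 18: leading byte 0xF1 = 11110001 → 4-byte char #7 = F1 BF 8A 8C.
Offset 22: leading byte 0xE1 = 11100001 → 3-byte char #8 = E1 9B A9.
Offset 25: leading byte 0x2F = 00101111 → 1-byte char #9 = 2F.
Leading byte 0x2F = 00101111 matches 0xxxxxxx → 1-byte sequence.
Byte 1: 0x2F = 00101111, payload 0101111 (7 bits).
Concatenate: 0101111 = 0x2F (7 bits → U+002F).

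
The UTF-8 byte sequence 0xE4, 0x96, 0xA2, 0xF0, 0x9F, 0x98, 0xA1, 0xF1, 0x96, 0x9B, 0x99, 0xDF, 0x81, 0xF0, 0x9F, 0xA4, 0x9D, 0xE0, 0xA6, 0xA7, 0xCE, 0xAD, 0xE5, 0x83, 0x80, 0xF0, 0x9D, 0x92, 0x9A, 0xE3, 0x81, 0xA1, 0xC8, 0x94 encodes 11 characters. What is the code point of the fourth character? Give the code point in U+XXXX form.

U+07C1

Offset 0: leading byte 0xE4 = 11100100 → 3-byte char #1 = E4 96 A2.
Offset 3: leading byte 0xF0 = 11110000 → 4-byte char #2 = F0 9F 98 A1.
Offset 7: leading byte 0xF1 = 11110001 → 4-byte char #3 = F1 96 9B 99.
Offset 11: leading byte 0xDF = 11011111 → 2-byte char #4 = DF 81.
Leading byte 0xDF = 11011111 matches 110xxxxx → 2-byte sequence.
Byte 1: 0xDF = 11011111, payload 11111 (5 bits).
Byte 2: 0x81 = 10000001 (10xxxxxx ✓), payload 000001.
Concatenate: 11111000001 = 0x7C1 (11 bits → U+07C1).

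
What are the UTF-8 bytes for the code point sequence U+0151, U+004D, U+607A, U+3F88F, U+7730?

C5 91 4D E6 81 BA F0 BF A2 8F E7 9C B0

U+0151: 2-byte form → C5 91.
U+004D: 1-byte form → 4D.
U+607A: 3-byte form → E6 81 BA.
U+3F88F: 4-byte form → F0 BF A2 8F.
U+7730: 3-byte form → E7 9C B0.
Concatenated (13 bytes): C5 91 4D E6 81 BA F0 BF A2 8F E7 9C B0.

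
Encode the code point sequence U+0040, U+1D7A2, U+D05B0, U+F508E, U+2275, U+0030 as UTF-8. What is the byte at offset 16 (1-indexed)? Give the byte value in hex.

1-indexed offset 16 is 0-indexed offset 15.
U+0040 → 1-byte form 40 at offsets 0–0.
U+1D7A2 → 4-byte form F0 9D 9E A2 at offsets 1–4.
U+D05B0 → 4-byte form F3 90 96 B0 at offsets 5–8.
U+F508E → 4-byte form F3 B5 82 8E at offsets 9–12.
U+2275 → 3-byte form E2 89 B5 at offsets 13–15.
Offset 15 falls in char 5's range; it's byte 3 of E2 89 B5 = 0xB5.

0xB5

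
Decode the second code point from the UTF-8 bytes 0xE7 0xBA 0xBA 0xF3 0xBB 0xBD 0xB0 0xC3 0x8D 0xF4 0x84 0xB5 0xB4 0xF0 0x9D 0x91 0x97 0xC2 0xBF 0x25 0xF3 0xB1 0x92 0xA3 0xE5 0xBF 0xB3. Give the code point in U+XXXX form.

U+FBF70

Offset 0: leading byte 0xE7 = 11100111 → 3-byte char #1 = E7 BA BA.
Offset 3: leading byte 0xF3 = 11110011 → 4-byte char #2 = F3 BB BD B0.
Leading byte 0xF3 = 11110011 matches 11110xxx → 4-byte sequence.
Byte 1: 0xF3 = 11110011, payload 011 (3 bits).
Byte 2: 0xBB = 10111011 (10xxxxxx ✓), payload 111011.
Byte 3: 0xBD = 10111101 (10xxxxxx ✓), payload 111101.
Byte 4: 0xB0 = 10110000 (10xxxxxx ✓), payload 110000.
Concatenate: 011111011111101110000 = 0xFBF70 (21 bits → U+FBF70).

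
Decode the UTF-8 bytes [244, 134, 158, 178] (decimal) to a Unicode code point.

Leading byte 0xF4 = 11110100 matches 11110xxx → 4-byte sequence.
Byte 1: 0xF4 = 11110100, payload 100 (3 bits).
Byte 2: 0x86 = 10000110 (10xxxxxx ✓), payload 000110.
Byte 3: 0x9E = 10011110 (10xxxxxx ✓), payload 011110.
Byte 4: 0xB2 = 10110010 (10xxxxxx ✓), payload 110010.
Concatenate: 100000110011110110010 = 0x1067B2 (21 bits → U+1067B2).

U+1067B2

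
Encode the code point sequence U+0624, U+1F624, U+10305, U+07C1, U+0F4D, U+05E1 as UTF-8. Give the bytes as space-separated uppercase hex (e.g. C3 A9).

D8 A4 F0 9F 98 A4 F0 90 8C 85 DF 81 E0 BD 8D D7 A1

U+0624: 2-byte form → D8 A4.
U+1F624: 4-byte form → F0 9F 98 A4.
U+10305: 4-byte form → F0 90 8C 85.
U+07C1: 2-byte form → DF 81.
U+0F4D: 3-byte form → E0 BD 8D.
U+05E1: 2-byte form → D7 A1.
Concatenated (17 bytes): D8 A4 F0 9F 98 A4 F0 90 8C 85 DF 81 E0 BD 8D D7 A1.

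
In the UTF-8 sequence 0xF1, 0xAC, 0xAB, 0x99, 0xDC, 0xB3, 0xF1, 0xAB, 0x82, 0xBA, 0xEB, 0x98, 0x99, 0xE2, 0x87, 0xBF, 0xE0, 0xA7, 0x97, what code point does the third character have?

U+6B0BA

Offset 0: leading byte 0xF1 = 11110001 → 4-byte char #1 = F1 AC AB 99.
Offset 4: leading byte 0xDC = 11011100 → 2-byte char #2 = DC B3.
Offset 6: leading byte 0xF1 = 11110001 → 4-byte char #3 = F1 AB 82 BA.
Leading byte 0xF1 = 11110001 matches 11110xxx → 4-byte sequence.
Byte 1: 0xF1 = 11110001, payload 001 (3 bits).
Byte 2: 0xAB = 10101011 (10xxxxxx ✓), payload 101011.
Byte 3: 0x82 = 10000010 (10xxxxxx ✓), payload 000010.
Byte 4: 0xBA = 10111010 (10xxxxxx ✓), payload 111010.
Concatenate: 001101011000010111010 = 0x6B0BA (21 bits → U+6B0BA).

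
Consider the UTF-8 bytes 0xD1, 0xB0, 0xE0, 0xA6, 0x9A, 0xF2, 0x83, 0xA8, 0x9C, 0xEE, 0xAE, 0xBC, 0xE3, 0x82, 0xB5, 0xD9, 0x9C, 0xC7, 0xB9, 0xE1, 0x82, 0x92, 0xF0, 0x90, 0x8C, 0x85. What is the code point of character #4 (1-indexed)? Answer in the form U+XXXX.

Offset 0: leading byte 0xD1 = 11010001 → 2-byte char #1 = D1 B0.
Offset 2: leading byte 0xE0 = 11100000 → 3-byte char #2 = E0 A6 9A.
Offset 5: leading byte 0xF2 = 11110010 → 4-byte char #3 = F2 83 A8 9C.
Offset 9: leading byte 0xEE = 11101110 → 3-byte char #4 = EE AE BC.
Leading byte 0xEE = 11101110 matches 1110xxxx → 3-byte sequence.
Byte 1: 0xEE = 11101110, payload 1110 (4 bits).
Byte 2: 0xAE = 10101110 (10xxxxxx ✓), payload 101110.
Byte 3: 0xBC = 10111100 (10xxxxxx ✓), payload 111100.
Concatenate: 1110101110111100 = 0xEBBC (16 bits → U+EBBC).

U+EBBC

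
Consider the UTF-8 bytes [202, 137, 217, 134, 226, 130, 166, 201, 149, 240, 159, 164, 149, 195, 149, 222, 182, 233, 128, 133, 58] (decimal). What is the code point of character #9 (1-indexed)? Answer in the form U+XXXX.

U+003A

Offset 0: leading byte 0xCA = 11001010 → 2-byte char #1 = CA 89.
Offset 2: leading byte 0xD9 = 11011001 → 2-byte char #2 = D9 86.
Offset 4: leading byte 0xE2 = 11100010 → 3-byte char #3 = E2 82 A6.
Offset 7: leading byte 0xC9 = 11001001 → 2-byte char #4 = C9 95.
Offset 9: leading byte 0xF0 = 11110000 → 4-byte char #5 = F0 9F A4 95.
Offset 13: leading byte 0xC3 = 11000011 → 2-byte char #6 = C3 95.
Offset 15: leading byte 0xDE = 11011110 → 2-byte char #7 = DE B6.
Offset 17: leading byte 0xE9 = 11101001 → 3-byte char #8 = E9 80 85.
Offset 20: leading byte 0x3A = 00111010 → 1-byte char #9 = 3A.
Leading byte 0x3A = 00111010 matches 0xxxxxxx → 1-byte sequence.
Byte 1: 0x3A = 00111010, payload 0111010 (7 bits).
Concatenate: 0111010 = 0x3A (7 bits → U+003A).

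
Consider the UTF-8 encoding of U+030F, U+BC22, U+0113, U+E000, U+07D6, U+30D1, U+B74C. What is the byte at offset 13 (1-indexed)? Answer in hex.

0xE3

1-indexed offset 13 is 0-indexed offset 12.
U+030F → 2-byte form CC 8F at offsets 0–1.
U+BC22 → 3-byte form EB B0 A2 at offsets 2–4.
U+0113 → 2-byte form C4 93 at offsets 5–6.
U+E000 → 3-byte form EE 80 80 at offsets 7–9.
U+07D6 → 2-byte form DF 96 at offsets 10–11.
U+30D1 → 3-byte form E3 83 91 at offsets 12–14.
Offset 12 falls in char 6's range; it's byte 1 of E3 83 91 = 0xE3.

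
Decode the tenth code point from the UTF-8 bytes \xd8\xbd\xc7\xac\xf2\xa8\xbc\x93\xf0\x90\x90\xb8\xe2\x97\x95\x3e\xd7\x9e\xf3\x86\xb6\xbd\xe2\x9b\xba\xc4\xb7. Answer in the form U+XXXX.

U+0137

Offset 0: leading byte 0xD8 = 11011000 → 2-byte char #1 = D8 BD.
Offset 2: leading byte 0xC7 = 11000111 → 2-byte char #2 = C7 AC.
Offset 4: leading byte 0xF2 = 11110010 → 4-byte char #3 = F2 A8 BC 93.
Offset 8: leading byte 0xF0 = 11110000 → 4-byte char #4 = F0 90 90 B8.
Offset 12: leading byte 0xE2 = 11100010 → 3-byte char #5 = E2 97 95.
Offset 15: leading byte 0x3E = 00111110 → 1-byte char #6 = 3E.
Offset 16: leading byte 0xD7 = 11010111 → 2-byte char #7 = D7 9E.
Offset 18: leading byte 0xF3 = 11110011 → 4-byte char #8 = F3 86 B6 BD.
Offset 22: leading byte 0xE2 = 11100010 → 3-byte char #9 = E2 9B BA.
Offset 25: leading byte 0xC4 = 11000100 → 2-byte char #10 = C4 B7.
Leading byte 0xC4 = 11000100 matches 110xxxxx → 2-byte sequence.
Byte 1: 0xC4 = 11000100, payload 00100 (5 bits).
Byte 2: 0xB7 = 10110111 (10xxxxxx ✓), payload 110111.
Concatenate: 00100110111 = 0x137 (11 bits → U+0137).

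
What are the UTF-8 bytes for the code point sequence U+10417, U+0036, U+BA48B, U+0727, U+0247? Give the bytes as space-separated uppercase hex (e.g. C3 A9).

F0 90 90 97 36 F2 BA 92 8B DC A7 C9 87

U+10417: 4-byte form → F0 90 90 97.
U+0036: 1-byte form → 36.
U+BA48B: 4-byte form → F2 BA 92 8B.
U+0727: 2-byte form → DC A7.
U+0247: 2-byte form → C9 87.
Concatenated (13 bytes): F0 90 90 97 36 F2 BA 92 8B DC A7 C9 87.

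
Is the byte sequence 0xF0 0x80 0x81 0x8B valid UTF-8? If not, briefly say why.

Leading byte 0xF0 = 11110000 → 4-byte form.
Continuation bytes all match 10xxxxxx. Payload decodes to 0x4B.
But 0x4B < 0x10000, the minimum for a 4-byte sequence — this is an overlong encoding.

invalid (overlong encoding)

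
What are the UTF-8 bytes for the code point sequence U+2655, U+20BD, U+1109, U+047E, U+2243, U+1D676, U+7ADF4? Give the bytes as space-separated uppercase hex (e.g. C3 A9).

E2 99 95 E2 82 BD E1 84 89 D1 BE E2 89 83 F0 9D 99 B6 F1 BA B7 B4

U+2655: 3-byte form → E2 99 95.
U+20BD: 3-byte form → E2 82 BD.
U+1109: 3-byte form → E1 84 89.
U+047E: 2-byte form → D1 BE.
U+2243: 3-byte form → E2 89 83.
U+1D676: 4-byte form → F0 9D 99 B6.
U+7ADF4: 4-byte form → F1 BA B7 B4.
Concatenated (22 bytes): E2 99 95 E2 82 BD E1 84 89 D1 BE E2 89 83 F0 9D 99 B6 F1 BA B7 B4.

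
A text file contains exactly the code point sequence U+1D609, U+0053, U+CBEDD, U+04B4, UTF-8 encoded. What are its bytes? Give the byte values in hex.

F0 9D 98 89 53 F3 8B BB 9D D2 B4

U+1D609: 4-byte form → F0 9D 98 89.
U+0053: 1-byte form → 53.
U+CBEDD: 4-byte form → F3 8B BB 9D.
U+04B4: 2-byte form → D2 B4.
Concatenated (11 bytes): F0 9D 98 89 53 F3 8B BB 9D D2 B4.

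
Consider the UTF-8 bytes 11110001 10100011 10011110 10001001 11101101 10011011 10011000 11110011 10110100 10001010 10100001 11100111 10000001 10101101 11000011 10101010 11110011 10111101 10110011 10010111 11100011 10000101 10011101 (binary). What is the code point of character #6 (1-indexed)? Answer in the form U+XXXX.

U+FDCD7

Offset 0: leading byte 0xF1 = 11110001 → 4-byte char #1 = F1 A3 9E 89.
Offset 4: leading byte 0xED = 11101101 → 3-byte char #2 = ED 9B 98.
Offset 7: leading byte 0xF3 = 11110011 → 4-byte char #3 = F3 B4 8A A1.
Offset 11: leading byte 0xE7 = 11100111 → 3-byte char #4 = E7 81 AD.
Offset 14: leading byte 0xC3 = 11000011 → 2-byte char #5 = C3 AA.
Offset 16: leading byte 0xF3 = 11110011 → 4-byte char #6 = F3 BD B3 97.
Leading byte 0xF3 = 11110011 matches 11110xxx → 4-byte sequence.
Byte 1: 0xF3 = 11110011, payload 011 (3 bits).
Byte 2: 0xBD = 10111101 (10xxxxxx ✓), payload 111101.
Byte 3: 0xB3 = 10110011 (10xxxxxx ✓), payload 110011.
Byte 4: 0x97 = 10010111 (10xxxxxx ✓), payload 010111.
Concatenate: 011111101110011010111 = 0xFDCD7 (21 bits → U+FDCD7).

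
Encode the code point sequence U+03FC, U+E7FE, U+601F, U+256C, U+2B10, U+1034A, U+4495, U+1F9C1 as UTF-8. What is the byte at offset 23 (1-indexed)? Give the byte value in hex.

1-indexed offset 23 is 0-indexed offset 22.
U+03FC → 2-byte form CF BC at offsets 0–1.
U+E7FE → 3-byte form EE 9F BE at offsets 2–4.
U+601F → 3-byte form E6 80 9F at offsets 5–7.
U+256C → 3-byte form E2 95 AC at offsets 8–10.
U+2B10 → 3-byte form E2 AC 90 at offsets 11–13.
U+1034A → 4-byte form F0 90 8D 8A at offsets 14–17.
U+4495 → 3-byte form E4 92 95 at offsets 18–20.
U+1F9C1 → 4-byte form F0 9F A7 81 at offsets 21–24.
Offset 22 falls in char 8's range; it's byte 2 of F0 9F A7 81 = 0x9F.

0x9F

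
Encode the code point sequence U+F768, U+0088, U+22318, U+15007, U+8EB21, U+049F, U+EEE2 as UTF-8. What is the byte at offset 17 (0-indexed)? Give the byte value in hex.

U+F768 → 3-byte form EF 9D A8 at offsets 0–2.
U+0088 → 2-byte form C2 88 at offsets 3–4.
U+22318 → 4-byte form F0 A2 8C 98 at offsets 5–8.
U+15007 → 4-byte form F0 95 80 87 at offsets 9–12.
U+8EB21 → 4-byte form F2 8E AC A1 at offsets 13–16.
U+049F → 2-byte form D2 9F at offsets 17–18.
Offset 17 falls in char 6's range; it's byte 1 of D2 9F = 0xD2.

0xD2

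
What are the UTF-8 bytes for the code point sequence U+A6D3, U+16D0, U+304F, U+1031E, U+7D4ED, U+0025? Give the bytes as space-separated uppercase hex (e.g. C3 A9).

EA 9B 93 E1 9B 90 E3 81 8F F0 90 8C 9E F1 BD 93 AD 25

U+A6D3: 3-byte form → EA 9B 93.
U+16D0: 3-byte form → E1 9B 90.
U+304F: 3-byte form → E3 81 8F.
U+1031E: 4-byte form → F0 90 8C 9E.
U+7D4ED: 4-byte form → F1 BD 93 AD.
U+0025: 1-byte form → 25.
Concatenated (18 bytes): EA 9B 93 E1 9B 90 E3 81 8F F0 90 8C 9E F1 BD 93 AD 25.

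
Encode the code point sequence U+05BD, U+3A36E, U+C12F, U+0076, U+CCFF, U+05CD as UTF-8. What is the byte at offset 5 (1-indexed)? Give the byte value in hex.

0x8D

1-indexed offset 5 is 0-indexed offset 4.
U+05BD → 2-byte form D6 BD at offsets 0–1.
U+3A36E → 4-byte form F0 BA 8D AE at offsets 2–5.
Offset 4 falls in char 2's range; it's byte 3 of F0 BA 8D AE = 0x8D.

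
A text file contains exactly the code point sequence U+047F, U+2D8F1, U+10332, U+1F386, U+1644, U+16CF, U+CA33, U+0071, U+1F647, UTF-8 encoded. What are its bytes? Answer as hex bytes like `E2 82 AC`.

U+047F: 2-byte form → D1 BF.
U+2D8F1: 4-byte form → F0 AD A3 B1.
U+10332: 4-byte form → F0 90 8C B2.
U+1F386: 4-byte form → F0 9F 8E 86.
U+1644: 3-byte form → E1 99 84.
U+16CF: 3-byte form → E1 9B 8F.
U+CA33: 3-byte form → EC A8 B3.
U+0071: 1-byte form → 71.
U+1F647: 4-byte form → F0 9F 99 87.
Concatenated (28 bytes): D1 BF F0 AD A3 B1 F0 90 8C B2 F0 9F 8E 86 E1 99 84 E1 9B 8F EC A8 B3 71 F0 9F 99 87.

D1 BF F0 AD A3 B1 F0 90 8C B2 F0 9F 8E 86 E1 99 84 E1 9B 8F EC A8 B3 71 F0 9F 99 87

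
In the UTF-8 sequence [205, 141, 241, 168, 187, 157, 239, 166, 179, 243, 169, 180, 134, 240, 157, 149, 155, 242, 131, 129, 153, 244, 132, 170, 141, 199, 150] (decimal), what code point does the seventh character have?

U+104A8D

Offset 0: leading byte 0xCD = 11001101 → 2-byte char #1 = CD 8D.
Offset 2: leading byte 0xF1 = 11110001 → 4-byte char #2 = F1 A8 BB 9D.
Offset 6: leading byte 0xEF = 11101111 → 3-byte char #3 = EF A6 B3.
Offset 9: leading byte 0xF3 = 11110011 → 4-byte char #4 = F3 A9 B4 86.
Offset 13: leading byte 0xF0 = 11110000 → 4-byte char #5 = F0 9D 95 9B.
Offset 17: leading byte 0xF2 = 11110010 → 4-byte char #6 = F2 83 81 99.
Offset 21: leading byte 0xF4 = 11110100 → 4-byte char #7 = F4 84 AA 8D.
Leading byte 0xF4 = 11110100 matches 11110xxx → 4-byte sequence.
Byte 1: 0xF4 = 11110100, payload 100 (3 bits).
Byte 2: 0x84 = 10000100 (10xxxxxx ✓), payload 000100.
Byte 3: 0xAA = 10101010 (10xxxxxx ✓), payload 101010.
Byte 4: 0x8D = 10001101 (10xxxxxx ✓), payload 001101.
Concatenate: 100000100101010001101 = 0x104A8D (21 bits → U+104A8D).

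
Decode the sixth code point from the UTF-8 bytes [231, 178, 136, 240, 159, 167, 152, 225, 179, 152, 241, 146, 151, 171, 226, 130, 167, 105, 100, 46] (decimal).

U+0069

Offset 0: leading byte 0xE7 = 11100111 → 3-byte char #1 = E7 B2 88.
Offset 3: leading byte 0xF0 = 11110000 → 4-byte char #2 = F0 9F A7 98.
Offset 7: leading byte 0xE1 = 11100001 → 3-byte char #3 = E1 B3 98.
Offset 10: leading byte 0xF1 = 11110001 → 4-byte char #4 = F1 92 97 AB.
Offset 14: leading byte 0xE2 = 11100010 → 3-byte char #5 = E2 82 A7.
Offset 17: leading byte 0x69 = 01101001 → 1-byte char #6 = 69.
Leading byte 0x69 = 01101001 matches 0xxxxxxx → 1-byte sequence.
Byte 1: 0x69 = 01101001, payload 1101001 (7 bits).
Concatenate: 1101001 = 0x69 (7 bits → U+0069).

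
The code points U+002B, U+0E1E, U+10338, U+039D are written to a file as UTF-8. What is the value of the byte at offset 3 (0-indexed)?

0x9E

U+002B → 1-byte form 2B at offsets 0–0.
U+0E1E → 3-byte form E0 B8 9E at offsets 1–3.
Offset 3 falls in char 2's range; it's byte 3 of E0 B8 9E = 0x9E.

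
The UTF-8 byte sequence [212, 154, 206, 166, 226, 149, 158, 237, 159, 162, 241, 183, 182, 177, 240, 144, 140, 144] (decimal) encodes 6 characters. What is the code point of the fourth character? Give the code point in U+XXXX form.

U+D7E2

Offset 0: leading byte 0xD4 = 11010100 → 2-byte char #1 = D4 9A.
Offset 2: leading byte 0xCE = 11001110 → 2-byte char #2 = CE A6.
Offset 4: leading byte 0xE2 = 11100010 → 3-byte char #3 = E2 95 9E.
Offset 7: leading byte 0xED = 11101101 → 3-byte char #4 = ED 9F A2.
Leading byte 0xED = 11101101 matches 1110xxxx → 3-byte sequence.
Byte 1: 0xED = 11101101, payload 1101 (4 bits).
Byte 2: 0x9F = 10011111 (10xxxxxx ✓), payload 011111.
Byte 3: 0xA2 = 10100010 (10xxxxxx ✓), payload 100010.
Concatenate: 1101011111100010 = 0xD7E2 (16 bits → U+D7E2).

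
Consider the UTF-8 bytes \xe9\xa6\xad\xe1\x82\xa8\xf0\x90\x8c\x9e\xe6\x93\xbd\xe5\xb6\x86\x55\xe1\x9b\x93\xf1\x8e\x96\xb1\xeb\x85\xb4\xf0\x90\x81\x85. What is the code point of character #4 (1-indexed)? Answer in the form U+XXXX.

U+64FD

Offset 0: leading byte 0xE9 = 11101001 → 3-byte char #1 = E9 A6 AD.
Offset 3: leading byte 0xE1 = 11100001 → 3-byte char #2 = E1 82 A8.
Offset 6: leading byte 0xF0 = 11110000 → 4-byte char #3 = F0 90 8C 9E.
Offset 10: leading byte 0xE6 = 11100110 → 3-byte char #4 = E6 93 BD.
Leading byte 0xE6 = 11100110 matches 1110xxxx → 3-byte sequence.
Byte 1: 0xE6 = 11100110, payload 0110 (4 bits).
Byte 2: 0x93 = 10010011 (10xxxxxx ✓), payload 010011.
Byte 3: 0xBD = 10111101 (10xxxxxx ✓), payload 111101.
Concatenate: 0110010011111101 = 0x64FD (16 bits → U+64FD).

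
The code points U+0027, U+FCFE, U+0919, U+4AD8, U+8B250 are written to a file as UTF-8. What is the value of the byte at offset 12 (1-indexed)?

0x8B

1-indexed offset 12 is 0-indexed offset 11.
U+0027 → 1-byte form 27 at offsets 0–0.
U+FCFE → 3-byte form EF B3 BE at offsets 1–3.
U+0919 → 3-byte form E0 A4 99 at offsets 4–6.
U+4AD8 → 3-byte form E4 AB 98 at offsets 7–9.
U+8B250 → 4-byte form F2 8B 89 90 at offsets 10–13.
Offset 11 falls in char 5's range; it's byte 2 of F2 8B 89 90 = 0x8B.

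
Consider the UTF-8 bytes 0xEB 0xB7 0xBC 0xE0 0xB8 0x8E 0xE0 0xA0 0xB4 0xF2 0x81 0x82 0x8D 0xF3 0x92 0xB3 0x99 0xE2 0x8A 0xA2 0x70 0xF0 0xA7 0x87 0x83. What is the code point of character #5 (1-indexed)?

Offset 0: leading byte 0xEB = 11101011 → 3-byte char #1 = EB B7 BC.
Offset 3: leading byte 0xE0 = 11100000 → 3-byte char #2 = E0 B8 8E.
Offset 6: leading byte 0xE0 = 11100000 → 3-byte char #3 = E0 A0 B4.
Offset 9: leading byte 0xF2 = 11110010 → 4-byte char #4 = F2 81 82 8D.
Offset 13: leading byte 0xF3 = 11110011 → 4-byte char #5 = F3 92 B3 99.
Leading byte 0xF3 = 11110011 matches 11110xxx → 4-byte sequence.
Byte 1: 0xF3 = 11110011, payload 011 (3 bits).
Byte 2: 0x92 = 10010010 (10xxxxxx ✓), payload 010010.
Byte 3: 0xB3 = 10110011 (10xxxxxx ✓), payload 110011.
Byte 4: 0x99 = 10011001 (10xxxxxx ✓), payload 011001.
Concatenate: 011010010110011011001 = 0xD2CD9 (21 bits → U+D2CD9).

U+D2CD9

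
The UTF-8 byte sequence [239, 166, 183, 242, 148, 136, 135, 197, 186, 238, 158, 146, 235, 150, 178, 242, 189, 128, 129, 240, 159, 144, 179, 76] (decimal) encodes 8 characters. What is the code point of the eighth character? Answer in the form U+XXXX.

Offset 0: leading byte 0xEF = 11101111 → 3-byte char #1 = EF A6 B7.
Offset 3: leading byte 0xF2 = 11110010 → 4-byte char #2 = F2 94 88 87.
Offset 7: leading byte 0xC5 = 11000101 → 2-byte char #3 = C5 BA.
Offset 9: leading byte 0xEE = 11101110 → 3-byte char #4 = EE 9E 92.
Offset 12: leading byte 0xEB = 11101011 → 3-byte char #5 = EB 96 B2.
Offset 15: leading byte 0xF2 = 11110010 → 4-byte char #6 = F2 BD 80 81.
Offset 19: leading byte 0xF0 = 11110000 → 4-byte char #7 = F0 9F 90 B3.
Offset 23: leading byte 0x4C = 01001100 → 1-byte char #8 = 4C.
Leading byte 0x4C = 01001100 matches 0xxxxxxx → 1-byte sequence.
Byte 1: 0x4C = 01001100, payload 1001100 (7 bits).
Concatenate: 1001100 = 0x4C (7 bits → U+004C).

U+004C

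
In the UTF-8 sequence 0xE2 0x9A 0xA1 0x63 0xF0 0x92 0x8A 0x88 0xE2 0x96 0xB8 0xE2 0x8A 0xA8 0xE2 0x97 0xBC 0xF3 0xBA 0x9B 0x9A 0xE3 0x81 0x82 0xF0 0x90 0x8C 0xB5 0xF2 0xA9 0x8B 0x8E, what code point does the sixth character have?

U+25FC

Offset 0: leading byte 0xE2 = 11100010 → 3-byte char #1 = E2 9A A1.
Offset 3: leading byte 0x63 = 01100011 → 1-byte char #2 = 63.
Offset 4: leading byte 0xF0 = 11110000 → 4-byte char #3 = F0 92 8A 88.
Offset 8: leading byte 0xE2 = 11100010 → 3-byte char #4 = E2 96 B8.
Offset 11: leading byte 0xE2 = 11100010 → 3-byte char #5 = E2 8A A8.
Offset 14: leading byte 0xE2 = 11100010 → 3-byte char #6 = E2 97 BC.
Leading byte 0xE2 = 11100010 matches 1110xxxx → 3-byte sequence.
Byte 1: 0xE2 = 11100010, payload 0010 (4 bits).
Byte 2: 0x97 = 10010111 (10xxxxxx ✓), payload 010111.
Byte 3: 0xBC = 10111100 (10xxxxxx ✓), payload 111100.
Concatenate: 0010010111111100 = 0x25FC (16 bits → U+25FC).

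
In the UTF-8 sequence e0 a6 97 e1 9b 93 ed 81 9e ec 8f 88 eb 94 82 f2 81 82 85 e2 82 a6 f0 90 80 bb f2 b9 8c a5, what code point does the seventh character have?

Offset 0: leading byte 0xE0 = 11100000 → 3-byte char #1 = E0 A6 97.
Offset 3: leading byte 0xE1 = 11100001 → 3-byte char #2 = E1 9B 93.
Offset 6: leading byte 0xED = 11101101 → 3-byte char #3 = ED 81 9E.
Offset 9: leading byte 0xEC = 11101100 → 3-byte char #4 = EC 8F 88.
Offset 12: leading byte 0xEB = 11101011 → 3-byte char #5 = EB 94 82.
Offset 15: leading byte 0xF2 = 11110010 → 4-byte char #6 = F2 81 82 85.
Offset 19: leading byte 0xE2 = 11100010 → 3-byte char #7 = E2 82 A6.
Leading byte 0xE2 = 11100010 matches 1110xxxx → 3-byte sequence.
Byte 1: 0xE2 = 11100010, payload 0010 (4 bits).
Byte 2: 0x82 = 10000010 (10xxxxxx ✓), payload 000010.
Byte 3: 0xA6 = 10100110 (10xxxxxx ✓), payload 100110.
Concatenate: 0010000010100110 = 0x20A6 (16 bits → U+20A6).

U+20A6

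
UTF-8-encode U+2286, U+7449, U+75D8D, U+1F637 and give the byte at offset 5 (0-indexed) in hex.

0x89

U+2286 → 3-byte form E2 8A 86 at offsets 0–2.
U+7449 → 3-byte form E7 91 89 at offsets 3–5.
Offset 5 falls in char 2's range; it's byte 3 of E7 91 89 = 0x89.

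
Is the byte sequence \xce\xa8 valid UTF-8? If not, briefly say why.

valid

Leading byte 0xCE = 11001110 → 2-byte form.
Continuation bytes 0xA8=10101000 all match 10xxxxxx.
Decoded value 0x3A8 is ≥ 0x80 (shortest form) and not a surrogate.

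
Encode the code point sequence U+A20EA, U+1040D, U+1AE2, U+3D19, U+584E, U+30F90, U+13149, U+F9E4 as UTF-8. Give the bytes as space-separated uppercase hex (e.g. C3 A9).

F2 A2 83 AA F0 90 90 8D E1 AB A2 E3 B4 99 E5 A1 8E F0 B0 BE 90 F0 93 85 89 EF A7 A4

U+A20EA: 4-byte form → F2 A2 83 AA.
U+1040D: 4-byte form → F0 90 90 8D.
U+1AE2: 3-byte form → E1 AB A2.
U+3D19: 3-byte form → E3 B4 99.
U+584E: 3-byte form → E5 A1 8E.
U+30F90: 4-byte form → F0 B0 BE 90.
U+13149: 4-byte form → F0 93 85 89.
U+F9E4: 3-byte form → EF A7 A4.
Concatenated (28 bytes): F2 A2 83 AA F0 90 90 8D E1 AB A2 E3 B4 99 E5 A1 8E F0 B0 BE 90 F0 93 85 89 EF A7 A4.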